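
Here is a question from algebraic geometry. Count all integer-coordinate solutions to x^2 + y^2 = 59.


Systematically check integer values of x where x^2 <= 59.
For each valid x, check if 59 - x^2 is a perfect square.
Total integer solutions found: 0

0


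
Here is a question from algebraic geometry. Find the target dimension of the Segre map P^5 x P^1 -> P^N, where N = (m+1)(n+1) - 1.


The Segre embedding maps P^m x P^n into P^N via
all products of coordinates from each factor.
N = (m+1)(n+1) - 1
N = (5+1)(1+1) - 1
N = 6*2 - 1
N = 12 - 1 = 11

11


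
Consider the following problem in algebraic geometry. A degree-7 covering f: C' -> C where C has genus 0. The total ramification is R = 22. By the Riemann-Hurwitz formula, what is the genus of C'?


Riemann-Hurwitz formula: 2g' - 2 = d(2g - 2) + R
Given: d = 7, g = 0, R = 22
2g' - 2 = 7*(2*0 - 2) + 22
2g' - 2 = 7*(-2) + 22
2g' - 2 = -14 + 22 = 8
2g' = 10
g' = 5

5


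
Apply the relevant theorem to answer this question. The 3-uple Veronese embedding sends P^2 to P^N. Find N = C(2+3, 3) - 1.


The Veronese embedding v_d: P^n -> P^N maps each point to all
degree-d monomials in n+1 homogeneous coordinates.
N = C(n+d, d) - 1
N = C(2+3, 3) - 1
N = C(5, 3) - 1
C(5, 3) = 10
N = 10 - 1 = 9

9


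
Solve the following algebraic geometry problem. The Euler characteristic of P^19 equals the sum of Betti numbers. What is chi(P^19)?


The complex projective space P^19 has one cell in each even real dimension 0, 2, ..., 38.
The cohomology groups are H^{2k}(P^19) = Z for k = 0,...,19, and 0 otherwise.
Euler characteristic = sum of Betti numbers = 1 per even-dimensional cohomology group.
chi(P^19) = 19 + 1 = 20

20


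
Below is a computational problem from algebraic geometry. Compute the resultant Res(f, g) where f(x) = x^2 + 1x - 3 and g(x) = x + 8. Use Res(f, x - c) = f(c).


For Res(f, x - c), we evaluate f at x = c.
f(-8) = (-8)^2 + 1*(-8) - 3
= 64 - 8 - 3
= 56 - 3 = 53
Res(f, g) = 53

53


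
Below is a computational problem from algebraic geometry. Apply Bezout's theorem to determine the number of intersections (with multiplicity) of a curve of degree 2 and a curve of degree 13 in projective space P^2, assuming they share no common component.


Bezout's theorem states the intersection count equals the product of degrees.
Intersection count = 2 * 13 = 26

26


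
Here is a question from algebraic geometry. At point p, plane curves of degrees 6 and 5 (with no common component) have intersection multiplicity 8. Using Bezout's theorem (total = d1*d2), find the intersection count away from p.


By Bezout's theorem, the total intersection number is d1 * d2.
Total = 6 * 5 = 30
Intersection multiplicity at p = 8
Remaining intersections = 30 - 8 = 22

22


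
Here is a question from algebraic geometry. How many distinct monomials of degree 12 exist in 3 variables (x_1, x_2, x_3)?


The number of degree-12 monomials in 3 variables is C(d+n-1, n-1).
= C(12+3-1, 3-1) = C(14, 2)
= 91

91


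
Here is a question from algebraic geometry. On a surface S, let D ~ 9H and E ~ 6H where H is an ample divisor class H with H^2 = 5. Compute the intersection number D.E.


Using bilinearity of the intersection pairing on a surface S:
(aH).(bH) = ab * (H.H)
We have H^2 = 5.
D.E = (9H).(6H) = 9*6*5
= 54*5
= 270

270


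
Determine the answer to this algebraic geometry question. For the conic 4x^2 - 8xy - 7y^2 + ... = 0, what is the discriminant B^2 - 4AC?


The discriminant of a conic Ax^2 + Bxy + Cy^2 + ... = 0 is B^2 - 4AC.
B^2 = (-8)^2 = 64
4AC = 4*4*(-7) = -112
Discriminant = 64 + 112 = 176

176


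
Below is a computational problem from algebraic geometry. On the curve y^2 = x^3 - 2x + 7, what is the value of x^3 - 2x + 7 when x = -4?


Compute x^3 - 2x + 7 at x = -4:
x^3 = (-4)^3 = -64
(-2)*x = (-2)*(-4) = 8
Sum: -64 + 8 + 7 = -49

-49


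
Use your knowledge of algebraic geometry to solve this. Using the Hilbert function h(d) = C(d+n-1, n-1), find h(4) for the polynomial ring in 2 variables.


The Hilbert function for the polynomial ring in 2 variables is:
h(d) = C(d+n-1, n-1)
h(4) = C(4+2-1, 2-1) = C(5, 1)
= 5! / (1! * 4!)
= 5

5


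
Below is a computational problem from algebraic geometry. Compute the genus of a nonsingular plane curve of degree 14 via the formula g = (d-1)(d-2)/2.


Using the genus formula for smooth plane curves:
g = (d-1)(d-2)/2
g = (14-1)(14-2)/2
g = 13*12/2
g = 156/2 = 78

78


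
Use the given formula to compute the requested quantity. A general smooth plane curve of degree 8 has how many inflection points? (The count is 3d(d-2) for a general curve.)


For a general smooth plane curve C of degree d, the inflection points are
the intersection of C with its Hessian curve, which has degree 3(d-2).
By Bezout, the total intersection number is d * 3(d-2) = 8 * 18 = 144.
For a general curve every flex is ordinary, so each contributes
multiplicity 1 to C·Hess(C), and the number of distinct inflection
points is 3d(d-2).
Inflection points = 3*8*(8-2) = 3*8*6 = 144

144


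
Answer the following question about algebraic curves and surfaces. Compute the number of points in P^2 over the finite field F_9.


P^2(F_9) has (q^(n+1) - 1)/(q - 1) points.
= 9^2 + 9^1 + 9^0
= 81 + 9 + 1
= 91

91


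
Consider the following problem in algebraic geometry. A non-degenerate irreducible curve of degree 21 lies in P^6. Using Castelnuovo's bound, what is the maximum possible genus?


Castelnuovo's bound: write d - 1 = m(r-1) + epsilon with 0 <= epsilon < r-1.
d - 1 = 21 - 1 = 20
r - 1 = 6 - 1 = 5
20 = 4*5 + 0, so m = 4, epsilon = 0
pi(d, r) = m(m-1)(r-1)/2 + m*epsilon
= 4*3*5/2 + 4*0
= 60/2 + 0
= 30 + 0 = 30

30


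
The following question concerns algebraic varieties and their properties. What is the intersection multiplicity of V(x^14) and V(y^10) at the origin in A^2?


The intersection multiplicity of V(x^a) and V(y^b) at the origin is:
I(O; V(x^14), V(y^10)) = dim_k(k[x,y]/(x^14, y^10))
A basis for k[x,y]/(x^14, y^10) is the set of monomials x^i * y^j
where 0 <= i < 14 and 0 <= j < 10.
The number of such monomials is 14 * 10 = 140

140


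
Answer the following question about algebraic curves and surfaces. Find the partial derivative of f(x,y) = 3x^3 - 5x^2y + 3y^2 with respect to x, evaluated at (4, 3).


df/dx = 3*3*x^2 + 2*(-5)*x^1*y
At (4,3): 3*3*4^2 + 2*(-5)*4^1*3
= 144 - 120
= 24

24


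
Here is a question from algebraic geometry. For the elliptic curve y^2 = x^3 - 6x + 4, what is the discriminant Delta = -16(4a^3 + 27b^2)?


Compute each component:
4a^3 = 4*(-6)^3 = 4*(-216) = -864
27b^2 = 27*4^2 = 27*16 = 432
4a^3 + 27b^2 = -864 + 432 = -432
Delta = -16*(-432) = 6912

6912


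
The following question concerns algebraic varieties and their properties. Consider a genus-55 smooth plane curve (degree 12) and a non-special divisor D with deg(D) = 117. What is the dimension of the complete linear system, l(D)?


First, compute the genus of a smooth plane curve of degree 12:
g = (d-1)(d-2)/2 = (12-1)(12-2)/2 = 55
For a non-special divisor D (i.e., h^1(D) = 0), Riemann-Roch gives:
l(D) = deg(D) - g + 1
Since deg(D) = 117 >= 2g - 1 = 109, D is non-special.
l(D) = 117 - 55 + 1 = 63

63


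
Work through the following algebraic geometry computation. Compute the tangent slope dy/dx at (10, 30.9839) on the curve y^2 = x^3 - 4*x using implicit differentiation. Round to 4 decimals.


Using implicit differentiation of y^2 = x^3 - 4*x:
2y * dy/dx = 3x^2 - 4
dy/dx = (3x^2 - 4)/(2y)
Numerator: 3*10^2 - 4 = 296
Denominator: 2*30.9839 = 61.9678
dy/dx = 296/61.9678 = 4.7767

4.7767


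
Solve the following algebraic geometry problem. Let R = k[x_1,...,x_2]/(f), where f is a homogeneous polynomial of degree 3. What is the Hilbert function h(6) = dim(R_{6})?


For R = k[x_1,...,x_n]/(f) with f homogeneous of degree e:
The Hilbert series is (1 - t^e)/(1 - t)^n.
So h(d) = C(d+n-1, n-1) - C(d-e+n-1, n-1) for d >= e.
With n=2, e=3, d=6:
C(6+2-1, 2-1) = C(7, 1) = 7
C(6-3+2-1, 2-1) = C(4, 1) = 4
h(6) = 7 - 4 = 3

3


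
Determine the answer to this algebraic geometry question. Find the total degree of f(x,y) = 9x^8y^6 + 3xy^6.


Examine each term for its total degree (sum of exponents).
  Term '9x^8y^6' has total degree 8+6 = 14.
  Term '3xy^6' has total degree 1+6 = 7.
The maximum total degree among all terms is 14.

14


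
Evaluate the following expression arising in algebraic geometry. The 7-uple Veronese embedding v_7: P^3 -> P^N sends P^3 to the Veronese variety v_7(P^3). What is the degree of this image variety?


The Veronese variety v_7(P^3) has degree d^r.
d^r = 7^3 = 343

343


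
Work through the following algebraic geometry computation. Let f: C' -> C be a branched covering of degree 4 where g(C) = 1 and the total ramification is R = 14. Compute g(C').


Riemann-Hurwitz formula: 2g' - 2 = d(2g - 2) + R
Given: d = 4, g = 1, R = 14
2g' - 2 = 4*(2*1 - 2) + 14
2g' - 2 = 4*0 + 14
2g' - 2 = 0 + 14 = 14
2g' = 16
g' = 8

8


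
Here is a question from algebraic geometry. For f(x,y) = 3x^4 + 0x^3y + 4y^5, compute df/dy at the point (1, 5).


df/dy = 0*x^3 + 5*4*y^4
At (1,5): 0*1^3 + 5*4*5^4
= 0 + 12500
= 12500

12500


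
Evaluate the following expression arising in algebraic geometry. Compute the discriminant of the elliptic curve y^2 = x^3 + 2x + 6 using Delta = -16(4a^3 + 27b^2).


Compute each component:
4a^3 = 4*2^3 = 4*8 = 32
27b^2 = 27*6^2 = 27*36 = 972
4a^3 + 27b^2 = 32 + 972 = 1004
Delta = -16*1004 = -16064

-16064


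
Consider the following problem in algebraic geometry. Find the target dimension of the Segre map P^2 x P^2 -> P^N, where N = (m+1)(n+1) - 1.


The Segre embedding maps P^m x P^n into P^N via
all products of coordinates from each factor.
N = (m+1)(n+1) - 1
N = (2+1)(2+1) - 1
N = 3*3 - 1
N = 9 - 1 = 8

8


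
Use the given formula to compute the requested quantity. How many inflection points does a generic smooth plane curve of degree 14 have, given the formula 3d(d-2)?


For a general smooth plane curve C of degree d, the inflection points are
the intersection of C with its Hessian curve, which has degree 3(d-2).
By Bezout, the total intersection number is d * 3(d-2) = 14 * 36 = 504.
For a general curve every flex is ordinary, so each contributes
multiplicity 1 to C·Hess(C), and the number of distinct inflection
points is 3d(d-2).
Inflection points = 3*14*(14-2) = 3*14*12 = 504

504


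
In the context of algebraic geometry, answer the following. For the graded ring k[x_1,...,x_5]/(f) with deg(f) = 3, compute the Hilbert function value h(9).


For R = k[x_1,...,x_n]/(f) with f homogeneous of degree e:
The Hilbert series is (1 - t^e)/(1 - t)^n.
So h(d) = C(d+n-1, n-1) - C(d-e+n-1, n-1) for d >= e.
With n=5, e=3, d=9:
C(9+5-1, 5-1) = C(13, 4) = 715
C(9-3+5-1, 5-1) = C(10, 4) = 210
h(9) = 715 - 210 = 505

505


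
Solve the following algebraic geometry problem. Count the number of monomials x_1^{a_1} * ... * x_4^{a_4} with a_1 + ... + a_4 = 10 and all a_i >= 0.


The number of degree-10 monomials in 4 variables is C(d+n-1, n-1).
= C(10+4-1, 4-1) = C(13, 3)
= 286

286


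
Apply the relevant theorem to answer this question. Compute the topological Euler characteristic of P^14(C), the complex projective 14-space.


The complex projective space P^14 has one cell in each even real dimension 0, 2, ..., 28.
The cohomology groups are H^{2k}(P^14) = Z for k = 0,...,14, and 0 otherwise.
Euler characteristic = sum of Betti numbers = 1 per even-dimensional cohomology group.
chi(P^14) = 14 + 1 = 15

15


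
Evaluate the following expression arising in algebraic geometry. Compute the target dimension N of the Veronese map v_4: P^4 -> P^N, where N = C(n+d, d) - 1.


The Veronese embedding v_d: P^n -> P^N maps each point to all
degree-d monomials in n+1 homogeneous coordinates.
N = C(n+d, d) - 1
N = C(4+4, 4) - 1
N = C(8, 4) - 1
C(8, 4) = 70
N = 70 - 1 = 69

69


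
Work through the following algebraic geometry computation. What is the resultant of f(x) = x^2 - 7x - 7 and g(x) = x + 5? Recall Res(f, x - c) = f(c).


For Res(f, x - c), we evaluate f at x = c.
f(-5) = (-5)^2 - 7*(-5) - 7
= 25 + 35 - 7
= 60 - 7 = 53
Res(f, g) = 53

53


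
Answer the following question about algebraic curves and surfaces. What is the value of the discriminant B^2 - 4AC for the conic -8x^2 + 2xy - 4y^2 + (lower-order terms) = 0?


The discriminant of a conic Ax^2 + Bxy + Cy^2 + ... = 0 is B^2 - 4AC.
B^2 = 2^2 = 4
4AC = 4*(-8)*(-4) = 128
Discriminant = 4 - 128 = -124

-124


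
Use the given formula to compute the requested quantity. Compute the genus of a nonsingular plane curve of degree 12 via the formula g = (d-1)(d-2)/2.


Using the genus formula for smooth plane curves:
g = (d-1)(d-2)/2
g = (12-1)(12-2)/2
g = 11*10/2
g = 110/2 = 55

55


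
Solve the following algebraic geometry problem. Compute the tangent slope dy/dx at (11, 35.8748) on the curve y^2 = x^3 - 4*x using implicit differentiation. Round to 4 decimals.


Using implicit differentiation of y^2 = x^3 - 4*x:
2y * dy/dx = 3x^2 - 4
dy/dx = (3x^2 - 4)/(2y)
Numerator: 3*11^2 - 4 = 359
Denominator: 2*35.8748 = 71.7496
dy/dx = 359/71.7496 = 5.0035

5.0035


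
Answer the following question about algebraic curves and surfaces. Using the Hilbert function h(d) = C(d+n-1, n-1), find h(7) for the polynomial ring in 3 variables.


The Hilbert function for the polynomial ring in 3 variables is:
h(d) = C(d+n-1, n-1)
h(7) = C(7+3-1, 3-1) = C(9, 2)
= 9! / (2! * 7!)
= 36

36


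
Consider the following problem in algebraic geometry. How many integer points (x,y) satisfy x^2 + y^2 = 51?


Systematically check integer values of x where x^2 <= 51.
For each valid x, check if 51 - x^2 is a perfect square.
Total integer solutions found: 0

0


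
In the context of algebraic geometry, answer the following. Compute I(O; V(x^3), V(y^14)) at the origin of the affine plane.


The intersection multiplicity of V(x^a) and V(y^b) at the origin is:
I(O; V(x^3), V(y^14)) = dim_k(k[x,y]/(x^3, y^14))
A basis for k[x,y]/(x^3, y^14) is the set of monomials x^i * y^j
where 0 <= i < 3 and 0 <= j < 14.
The number of such monomials is 3 * 14 = 42

42


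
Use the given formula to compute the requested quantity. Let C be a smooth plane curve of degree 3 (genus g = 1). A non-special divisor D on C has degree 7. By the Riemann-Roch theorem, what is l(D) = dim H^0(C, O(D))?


First, compute the genus of a smooth plane curve of degree 3:
g = (d-1)(d-2)/2 = (3-1)(3-2)/2 = 1
For a non-special divisor D (i.e., h^1(D) = 0), Riemann-Roch gives:
l(D) = deg(D) - g + 1
Since deg(D) = 7 >= 2g - 1 = 1, D is non-special.
l(D) = 7 - 1 + 1 = 7

7


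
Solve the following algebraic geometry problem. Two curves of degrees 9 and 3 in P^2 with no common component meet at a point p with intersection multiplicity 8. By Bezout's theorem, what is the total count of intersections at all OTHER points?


By Bezout's theorem, the total intersection number is d1 * d2.
Total = 9 * 3 = 27
Intersection multiplicity at p = 8
Remaining intersections = 27 - 8 = 19

19


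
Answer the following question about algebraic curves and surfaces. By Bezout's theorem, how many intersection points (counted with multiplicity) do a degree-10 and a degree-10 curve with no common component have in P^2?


Bezout's theorem states the intersection count equals the product of degrees.
Intersection count = 10 * 10 = 100

100


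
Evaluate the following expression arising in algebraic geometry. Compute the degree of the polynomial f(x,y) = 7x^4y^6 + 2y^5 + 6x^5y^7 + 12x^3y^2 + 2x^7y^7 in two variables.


Examine each term for its total degree (sum of exponents).
  Term '7x^4y^6' has total degree 4+6 = 10.
  Term '2y^5' has total degree 0+5 = 5.
  Term '6x^5y^7' has total degree 5+7 = 12.
  Term '12x^3y^2' has total degree 3+2 = 5.
  Term '2x^7y^7' has total degree 7+7 = 14.
The maximum total degree among all terms is 14.

14


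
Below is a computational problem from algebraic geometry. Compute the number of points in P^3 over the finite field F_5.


P^3(F_5) has (q^(n+1) - 1)/(q - 1) points.
= 5^3 + 5^2 + 5^1 + 5^0
= 125 + 25 + 5 + 1
= 156

156


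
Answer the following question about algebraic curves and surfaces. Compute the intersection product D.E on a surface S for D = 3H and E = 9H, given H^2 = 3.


Using bilinearity of the intersection pairing on a surface S:
(aH).(bH) = ab * (H.H)
We have H^2 = 3.
D.E = (3H).(9H) = 3*9*3
= 27*3
= 81

81


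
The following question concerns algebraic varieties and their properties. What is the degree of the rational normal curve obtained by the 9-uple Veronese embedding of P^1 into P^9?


The rational normal curve in P^9 is the image of P^1 under the 9-uple Veronese.
A general hyperplane in P^9 pulls back to a degree-9 form on P^1, which has 9 zeros,
so the curve meets a general hyperplane in 9 points. Degree = 9.

9


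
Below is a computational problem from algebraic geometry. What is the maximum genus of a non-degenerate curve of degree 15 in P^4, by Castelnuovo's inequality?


Castelnuovo's bound: write d - 1 = m(r-1) + epsilon with 0 <= epsilon < r-1.
d - 1 = 15 - 1 = 14
r - 1 = 4 - 1 = 3
14 = 4*3 + 2, so m = 4, epsilon = 2
pi(d, r) = m(m-1)(r-1)/2 + m*epsilon
= 4*3*3/2 + 4*2
= 36/2 + 8
= 18 + 8 = 26

26


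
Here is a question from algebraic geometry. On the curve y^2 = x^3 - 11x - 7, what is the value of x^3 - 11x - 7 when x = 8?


Compute x^3 - 11x - 7 at x = 8:
x^3 = 8^3 = 512
(-11)*x = (-11)*8 = -88
Sum: 512 - 88 - 7 = 417

417


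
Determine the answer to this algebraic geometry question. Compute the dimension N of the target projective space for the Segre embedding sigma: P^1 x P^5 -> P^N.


The Segre embedding maps P^m x P^n into P^N via
all products of coordinates from each factor.
N = (m+1)(n+1) - 1
N = (1+1)(5+1) - 1
N = 2*6 - 1
N = 12 - 1 = 11

11


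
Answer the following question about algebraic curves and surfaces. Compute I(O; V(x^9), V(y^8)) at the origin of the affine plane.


The intersection multiplicity of V(x^a) and V(y^b) at the origin is:
I(O; V(x^9), V(y^8)) = dim_k(k[x,y]/(x^9, y^8))
A basis for k[x,y]/(x^9, y^8) is the set of monomials x^i * y^j
where 0 <= i < 9 and 0 <= j < 8.
The number of such monomials is 9 * 8 = 72

72


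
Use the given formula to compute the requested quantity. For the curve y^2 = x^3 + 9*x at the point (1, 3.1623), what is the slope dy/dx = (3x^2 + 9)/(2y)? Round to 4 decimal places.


Using implicit differentiation of y^2 = x^3 + 9*x:
2y * dy/dx = 3x^2 + 9
dy/dx = (3x^2 + 9)/(2y)
Numerator: 3*1^2 + 9 = 12
Denominator: 2*3.1623 = 6.3246
dy/dx = 12/6.3246 = 1.8974

1.8974


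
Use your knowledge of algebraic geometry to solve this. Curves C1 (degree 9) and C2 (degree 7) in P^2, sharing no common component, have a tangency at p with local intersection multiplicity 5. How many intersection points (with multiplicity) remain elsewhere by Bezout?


By Bezout's theorem, the total intersection number is d1 * d2.
Total = 9 * 7 = 63
Intersection multiplicity at p = 5
Remaining intersections = 63 - 5 = 58

58


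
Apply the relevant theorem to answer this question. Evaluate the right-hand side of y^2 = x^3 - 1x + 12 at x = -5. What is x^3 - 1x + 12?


Compute x^3 - 1x + 12 at x = -5:
x^3 = (-5)^3 = -125
(-1)*x = (-1)*(-5) = 5
Sum: -125 + 5 + 12 = -108

-108


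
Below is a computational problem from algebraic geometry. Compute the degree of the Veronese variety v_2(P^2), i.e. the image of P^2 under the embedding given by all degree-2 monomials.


The Veronese variety v_2(P^2) has degree d^r.
d^r = 2^2 = 4

4


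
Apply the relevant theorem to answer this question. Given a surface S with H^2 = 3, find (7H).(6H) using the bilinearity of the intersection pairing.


Using bilinearity of the intersection pairing on a surface S:
(aH).(bH) = ab * (H.H)
We have H^2 = 3.
D.E = (7H).(6H) = 7*6*3
= 42*3
= 126

126


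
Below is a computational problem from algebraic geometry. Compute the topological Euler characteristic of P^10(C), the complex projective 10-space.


The complex projective space P^10 has one cell in each even real dimension 0, 2, ..., 20.
The cohomology groups are H^{2k}(P^10) = Z for k = 0,...,10, and 0 otherwise.
Euler characteristic = sum of Betti numbers = 1 per even-dimensional cohomology group.
chi(P^10) = 10 + 1 = 11

11


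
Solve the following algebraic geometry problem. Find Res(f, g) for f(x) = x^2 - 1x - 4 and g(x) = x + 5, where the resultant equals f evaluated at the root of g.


For Res(f, x - c), we evaluate f at x = c.
f(-5) = (-5)^2 - 1*(-5) - 4
= 25 + 5 - 4
= 30 - 4 = 26
Res(f, g) = 26

26


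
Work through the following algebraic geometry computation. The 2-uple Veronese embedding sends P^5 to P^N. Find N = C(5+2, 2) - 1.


The Veronese embedding v_d: P^n -> P^N maps each point to all
degree-d monomials in n+1 homogeneous coordinates.
N = C(n+d, d) - 1
N = C(5+2, 2) - 1
N = C(7, 2) - 1
C(7, 2) = 21
N = 21 - 1 = 20

20


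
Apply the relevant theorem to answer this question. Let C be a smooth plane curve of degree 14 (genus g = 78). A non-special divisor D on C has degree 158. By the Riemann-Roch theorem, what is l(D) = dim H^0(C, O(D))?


First, compute the genus of a smooth plane curve of degree 14:
g = (d-1)(d-2)/2 = (14-1)(14-2)/2 = 78
For a non-special divisor D (i.e., h^1(D) = 0), Riemann-Roch gives:
l(D) = deg(D) - g + 1
Since deg(D) = 158 >= 2g - 1 = 155, D is non-special.
l(D) = 158 - 78 + 1 = 81

81


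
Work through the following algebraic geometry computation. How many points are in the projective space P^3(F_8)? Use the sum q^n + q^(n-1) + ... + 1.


P^3(F_8) has (q^(n+1) - 1)/(q - 1) points.
= 8^3 + 8^2 + 8^1 + 8^0
= 512 + 64 + 8 + 1
= 585

585


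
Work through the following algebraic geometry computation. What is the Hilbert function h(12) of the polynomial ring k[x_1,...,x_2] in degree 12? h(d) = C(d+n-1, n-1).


The Hilbert function for the polynomial ring in 2 variables is:
h(d) = C(d+n-1, n-1)
h(12) = C(12+2-1, 2-1) = C(13, 1)
= 13! / (1! * 12!)
= 13

13


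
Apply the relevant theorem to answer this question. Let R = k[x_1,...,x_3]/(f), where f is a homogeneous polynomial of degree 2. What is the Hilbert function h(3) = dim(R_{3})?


For R = k[x_1,...,x_n]/(f) with f homogeneous of degree e:
The Hilbert series is (1 - t^e)/(1 - t)^n.
So h(d) = C(d+n-1, n-1) - C(d-e+n-1, n-1) for d >= e.
With n=3, e=2, d=3:
C(3+3-1, 3-1) = C(5, 2) = 10
C(3-2+3-1, 3-1) = C(3, 2) = 3
h(3) = 10 - 3 = 7

7


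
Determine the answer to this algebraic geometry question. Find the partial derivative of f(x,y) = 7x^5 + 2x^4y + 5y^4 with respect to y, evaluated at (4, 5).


df/dy = 2*x^4 + 4*5*y^3
At (4,5): 2*4^4 + 4*5*5^3
= 512 + 2500
= 3012

3012


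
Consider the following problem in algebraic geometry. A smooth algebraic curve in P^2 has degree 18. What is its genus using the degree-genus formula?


Using the genus formula for smooth plane curves:
g = (d-1)(d-2)/2
g = (18-1)(18-2)/2
g = 17*16/2
g = 272/2 = 136

136


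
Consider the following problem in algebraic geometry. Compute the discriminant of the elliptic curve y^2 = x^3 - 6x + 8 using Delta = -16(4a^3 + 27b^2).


Compute each component:
4a^3 = 4*(-6)^3 = 4*(-216) = -864
27b^2 = 27*8^2 = 27*64 = 1728
4a^3 + 27b^2 = -864 + 1728 = 864
Delta = -16*864 = -13824

-13824


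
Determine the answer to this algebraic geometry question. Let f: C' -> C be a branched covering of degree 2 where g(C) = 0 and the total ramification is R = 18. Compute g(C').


Riemann-Hurwitz formula: 2g' - 2 = d(2g - 2) + R
Given: d = 2, g = 0, R = 18
2g' - 2 = 2*(2*0 - 2) + 18
2g' - 2 = 2*(-2) + 18
2g' - 2 = -4 + 18 = 14
2g' = 16
g' = 8

8


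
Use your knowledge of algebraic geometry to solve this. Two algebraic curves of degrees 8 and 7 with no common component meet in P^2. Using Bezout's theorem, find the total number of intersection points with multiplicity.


Bezout's theorem states the intersection count equals the product of degrees.
Intersection count = 8 * 7 = 56

56


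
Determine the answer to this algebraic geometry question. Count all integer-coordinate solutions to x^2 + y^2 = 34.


Systematically check integer values of x where x^2 <= 34.
For each valid x, check if 34 - x^2 is a perfect square.
x=3: 34 - 9 = 25, sqrt = 5 (valid)
x=5: 34 - 25 = 9, sqrt = 3 (valid)
Total integer solutions found: 8

8


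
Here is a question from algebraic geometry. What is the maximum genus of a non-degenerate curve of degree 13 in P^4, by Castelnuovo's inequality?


Castelnuovo's bound: write d - 1 = m(r-1) + epsilon with 0 <= epsilon < r-1.
d - 1 = 13 - 1 = 12
r - 1 = 4 - 1 = 3
12 = 4*3 + 0, so m = 4, epsilon = 0
pi(d, r) = m(m-1)(r-1)/2 + m*epsilon
= 4*3*3/2 + 4*0
= 36/2 + 0
= 18 + 0 = 18

18


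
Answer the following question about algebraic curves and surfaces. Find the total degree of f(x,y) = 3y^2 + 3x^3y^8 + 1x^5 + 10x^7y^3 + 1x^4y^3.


Examine each term for its total degree (sum of exponents).
  Term '3y^2' has total degree 0+2 = 2.
  Term '3x^3y^8' has total degree 3+8 = 11.
  Term '1x^5' has total degree 5+0 = 5.
  Term '10x^7y^3' has total degree 7+3 = 10.
  Term '1x^4y^3' has total degree 4+3 = 7.
The maximum total degree among all terms is 11.

11


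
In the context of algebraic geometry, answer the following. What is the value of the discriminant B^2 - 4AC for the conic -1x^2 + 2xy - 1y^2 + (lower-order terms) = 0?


The discriminant of a conic Ax^2 + Bxy + Cy^2 + ... = 0 is B^2 - 4AC.
B^2 = 2^2 = 4
4AC = 4*(-1)*(-1) = 4
Discriminant = 4 - 4 = 0

0


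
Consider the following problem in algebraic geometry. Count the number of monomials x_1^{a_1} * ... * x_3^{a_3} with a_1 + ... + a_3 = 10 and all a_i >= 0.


The number of degree-10 monomials in 3 variables is C(d+n-1, n-1).
= C(10+3-1, 3-1) = C(12, 2)
= 66

66


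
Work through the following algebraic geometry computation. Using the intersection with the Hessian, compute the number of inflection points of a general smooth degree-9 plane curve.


For a general smooth plane curve C of degree d, the inflection points are
the intersection of C with its Hessian curve, which has degree 3(d-2).
By Bezout, the total intersection number is d * 3(d-2) = 9 * 21 = 189.
For a general curve every flex is ordinary, so each contributes
multiplicity 1 to C·Hess(C), and the number of distinct inflection
points is 3d(d-2).
Inflection points = 3*9*(9-2) = 3*9*7 = 189

189


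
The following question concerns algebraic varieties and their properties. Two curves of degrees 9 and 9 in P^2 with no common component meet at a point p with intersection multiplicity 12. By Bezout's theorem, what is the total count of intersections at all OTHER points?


By Bezout's theorem, the total intersection number is d1 * d2.
Total = 9 * 9 = 81
Intersection multiplicity at p = 12
Remaining intersections = 81 - 12 = 69

69


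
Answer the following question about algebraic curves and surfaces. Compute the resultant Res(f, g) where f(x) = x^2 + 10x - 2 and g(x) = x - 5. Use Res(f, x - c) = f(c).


For Res(f, x - c), we evaluate f at x = c.
f(5) = 5^2 + 10*5 - 2
= 25 + 50 - 2
= 75 - 2 = 73
Res(f, g) = 73

73


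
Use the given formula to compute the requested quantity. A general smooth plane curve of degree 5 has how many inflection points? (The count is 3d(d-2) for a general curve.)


For a general smooth plane curve C of degree d, the inflection points are
the intersection of C with its Hessian curve, which has degree 3(d-2).
By Bezout, the total intersection number is d * 3(d-2) = 5 * 9 = 45.
For a general curve every flex is ordinary, so each contributes
multiplicity 1 to C·Hess(C), and the number of distinct inflection
points is 3d(d-2).
Inflection points = 3*5*(5-2) = 3*5*3 = 45

45


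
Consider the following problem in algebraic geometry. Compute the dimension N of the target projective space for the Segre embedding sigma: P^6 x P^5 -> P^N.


The Segre embedding maps P^m x P^n into P^N via
all products of coordinates from each factor.
N = (m+1)(n+1) - 1
N = (6+1)(5+1) - 1
N = 7*6 - 1
N = 42 - 1 = 41

41


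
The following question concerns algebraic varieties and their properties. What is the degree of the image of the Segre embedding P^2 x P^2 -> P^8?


The degree of the Segre variety P^2 x P^2 is C(m+n, m).
= C(4, 2)
= 6

6


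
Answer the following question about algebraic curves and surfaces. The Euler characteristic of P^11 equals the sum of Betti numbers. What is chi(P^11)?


The complex projective space P^11 has one cell in each even real dimension 0, 2, ..., 22.
The cohomology groups are H^{2k}(P^11) = Z for k = 0,...,11, and 0 otherwise.
Euler characteristic = sum of Betti numbers = 1 per even-dimensional cohomology group.
chi(P^11) = 11 + 1 = 12

12


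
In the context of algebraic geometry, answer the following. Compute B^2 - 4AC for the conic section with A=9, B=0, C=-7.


The discriminant of a conic Ax^2 + Bxy + Cy^2 + ... = 0 is B^2 - 4AC.
B^2 = 0^2 = 0
4AC = 4*9*(-7) = -252
Discriminant = 0 + 252 = 252

252


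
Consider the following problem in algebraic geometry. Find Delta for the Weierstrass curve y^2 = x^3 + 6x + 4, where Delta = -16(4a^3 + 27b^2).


Compute each component:
4a^3 = 4*6^3 = 4*216 = 864
27b^2 = 27*4^2 = 27*16 = 432
4a^3 + 27b^2 = 864 + 432 = 1296
Delta = -16*1296 = -20736

-20736


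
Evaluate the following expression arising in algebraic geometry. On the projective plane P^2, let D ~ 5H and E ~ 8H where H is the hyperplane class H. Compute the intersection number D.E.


Using bilinearity of the intersection pairing on the projective plane P^2:
(aH).(bH) = ab * (H.H)
We have H^2 = 1 (Bezout).
D.E = (5H).(8H) = 5*8*1
= 40*1
= 40

40


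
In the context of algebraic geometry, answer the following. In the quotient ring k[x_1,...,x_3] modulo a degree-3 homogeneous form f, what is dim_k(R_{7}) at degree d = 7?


For R = k[x_1,...,x_n]/(f) with f homogeneous of degree e:
The Hilbert series is (1 - t^e)/(1 - t)^n.
So h(d) = C(d+n-1, n-1) - C(d-e+n-1, n-1) for d >= e.
With n=3, e=3, d=7:
C(7+3-1, 3-1) = C(9, 2) = 36
C(7-3+3-1, 3-1) = C(6, 2) = 15
h(7) = 36 - 15 = 21

21


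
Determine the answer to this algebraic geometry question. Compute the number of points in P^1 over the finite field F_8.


P^1(F_8) has (q^(n+1) - 1)/(q - 1) points.
= 8^1 + 8^0
= 8 + 1
= 9

9


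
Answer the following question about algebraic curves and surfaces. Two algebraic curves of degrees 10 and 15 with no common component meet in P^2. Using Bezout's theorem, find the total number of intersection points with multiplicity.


Bezout's theorem states the intersection count equals the product of degrees.
Intersection count = 10 * 15 = 150

150


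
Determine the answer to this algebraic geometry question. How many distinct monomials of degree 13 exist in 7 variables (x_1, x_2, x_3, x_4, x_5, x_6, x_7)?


The number of degree-13 monomials in 7 variables is C(d+n-1, n-1).
= C(13+7-1, 7-1) = C(19, 6)
= 27132

27132


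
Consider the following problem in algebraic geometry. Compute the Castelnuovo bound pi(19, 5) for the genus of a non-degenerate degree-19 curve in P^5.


Castelnuovo's bound: write d - 1 = m(r-1) + epsilon with 0 <= epsilon < r-1.
d - 1 = 19 - 1 = 18
r - 1 = 5 - 1 = 4
18 = 4*4 + 2, so m = 4, epsilon = 2
pi(d, r) = m(m-1)(r-1)/2 + m*epsilon
= 4*3*4/2 + 4*2
= 48/2 + 8
= 24 + 8 = 32

32


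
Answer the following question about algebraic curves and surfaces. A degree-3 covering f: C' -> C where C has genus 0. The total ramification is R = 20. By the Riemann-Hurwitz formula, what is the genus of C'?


Riemann-Hurwitz formula: 2g' - 2 = d(2g - 2) + R
Given: d = 3, g = 0, R = 20
2g' - 2 = 3*(2*0 - 2) + 20
2g' - 2 = 3*(-2) + 20
2g' - 2 = -6 + 20 = 14
2g' = 16
g' = 8

8


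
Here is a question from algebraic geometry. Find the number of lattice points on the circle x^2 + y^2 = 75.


Systematically check integer values of x where x^2 <= 75.
For each valid x, check if 75 - x^2 is a perfect square.
Total integer solutions found: 0

0


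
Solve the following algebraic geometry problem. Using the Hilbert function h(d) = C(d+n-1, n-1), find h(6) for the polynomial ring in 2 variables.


The Hilbert function for the polynomial ring in 2 variables is:
h(d) = C(d+n-1, n-1)
h(6) = C(6+2-1, 2-1) = C(7, 1)
= 7! / (1! * 6!)
= 7

7


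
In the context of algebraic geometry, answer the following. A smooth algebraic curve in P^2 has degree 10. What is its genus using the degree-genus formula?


Using the genus formula for smooth plane curves:
g = (d-1)(d-2)/2
g = (10-1)(10-2)/2
g = 9*8/2
g = 72/2 = 36

36


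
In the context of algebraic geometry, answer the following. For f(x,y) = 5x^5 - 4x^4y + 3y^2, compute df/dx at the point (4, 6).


df/dx = 5*5*x^4 + 4*(-4)*x^3*y
At (4,6): 5*5*4^4 + 4*(-4)*4^3*6
= 6400 - 6144
= 256

256


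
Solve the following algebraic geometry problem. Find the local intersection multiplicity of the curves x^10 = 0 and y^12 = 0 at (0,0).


The intersection multiplicity of V(x^a) and V(y^b) at the origin is:
I(O; V(x^10), V(y^12)) = dim_k(k[x,y]/(x^10, y^12))
A basis for k[x,y]/(x^10, y^12) is the set of monomials x^i * y^j
where 0 <= i < 10 and 0 <= j < 12.
The number of such monomials is 10 * 12 = 120

120


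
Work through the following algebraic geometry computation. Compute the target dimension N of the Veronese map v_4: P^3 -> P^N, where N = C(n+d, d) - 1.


The Veronese embedding v_d: P^n -> P^N maps each point to all
degree-d monomials in n+1 homogeneous coordinates.
N = C(n+d, d) - 1
N = C(3+4, 4) - 1
N = C(7, 4) - 1
C(7, 4) = 35
N = 35 - 1 = 34

34


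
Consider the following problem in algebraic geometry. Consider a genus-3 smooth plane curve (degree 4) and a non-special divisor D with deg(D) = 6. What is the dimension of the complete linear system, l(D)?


First, compute the genus of a smooth plane curve of degree 4:
g = (d-1)(d-2)/2 = (4-1)(4-2)/2 = 3
For a non-special divisor D (i.e., h^1(D) = 0), Riemann-Roch gives:
l(D) = deg(D) - g + 1
Since deg(D) = 6 >= 2g - 1 = 5, D is non-special.
l(D) = 6 - 3 + 1 = 4

4


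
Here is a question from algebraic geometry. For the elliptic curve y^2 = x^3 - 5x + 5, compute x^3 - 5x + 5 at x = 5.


Compute x^3 - 5x + 5 at x = 5:
x^3 = 5^3 = 125
(-5)*x = (-5)*5 = -25
Sum: 125 - 25 + 5 = 105

105


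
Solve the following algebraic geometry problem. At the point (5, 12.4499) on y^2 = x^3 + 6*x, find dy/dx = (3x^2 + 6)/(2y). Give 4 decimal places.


Using implicit differentiation of y^2 = x^3 + 6*x:
2y * dy/dx = 3x^2 + 6
dy/dx = (3x^2 + 6)/(2y)
Numerator: 3*5^2 + 6 = 81
Denominator: 2*12.4499 = 24.8998
dy/dx = 81/24.8998 = 3.2530

3.2530


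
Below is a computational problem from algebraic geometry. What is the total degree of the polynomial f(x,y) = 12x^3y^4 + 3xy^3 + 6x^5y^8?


Examine each term for its total degree (sum of exponents).
  Term '12x^3y^4' has total degree 3+4 = 7.
  Term '3xy^3' has total degree 1+3 = 4.
  Term '6x^5y^8' has total degree 5+8 = 13.
The maximum total degree among all terms is 13.

13


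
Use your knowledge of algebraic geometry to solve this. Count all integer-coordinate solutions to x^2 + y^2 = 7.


Systematically check integer values of x where x^2 <= 7.
For each valid x, check if 7 - x^2 is a perfect square.
Total integer solutions found: 0

0


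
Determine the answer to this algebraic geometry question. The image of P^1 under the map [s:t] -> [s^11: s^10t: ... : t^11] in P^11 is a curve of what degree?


The rational normal curve in P^11 is the image of P^1 under the 11-uple Veronese.
A general hyperplane in P^11 pulls back to a degree-11 form on P^1, which has 11 zeros,
so the curve meets a general hyperplane in 11 points. Degree = 11.

11


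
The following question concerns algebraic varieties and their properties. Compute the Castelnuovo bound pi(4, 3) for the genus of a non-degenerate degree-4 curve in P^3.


Castelnuovo's bound: write d - 1 = m(r-1) + epsilon with 0 <= epsilon < r-1.
d - 1 = 4 - 1 = 3
r - 1 = 3 - 1 = 2
3 = 1*2 + 1, so m = 1, epsilon = 1
pi(d, r) = m(m-1)(r-1)/2 + m*epsilon
= 1*0*2/2 + 1*1
= 0/2 + 1
= 0 + 1 = 1

1


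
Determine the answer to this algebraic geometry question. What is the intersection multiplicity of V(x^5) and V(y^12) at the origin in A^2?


The intersection multiplicity of V(x^a) and V(y^b) at the origin is:
I(O; V(x^5), V(y^12)) = dim_k(k[x,y]/(x^5, y^12))
A basis for k[x,y]/(x^5, y^12) is the set of monomials x^i * y^j
where 0 <= i < 5 and 0 <= j < 12.
The number of such monomials is 5 * 12 = 60

60


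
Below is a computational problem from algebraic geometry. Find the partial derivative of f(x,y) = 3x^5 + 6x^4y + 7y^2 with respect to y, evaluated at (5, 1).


df/dy = 6*x^4 + 2*7*y^1
At (5,1): 6*5^4 + 2*7*1^1
= 3750 + 14
= 3764

3764


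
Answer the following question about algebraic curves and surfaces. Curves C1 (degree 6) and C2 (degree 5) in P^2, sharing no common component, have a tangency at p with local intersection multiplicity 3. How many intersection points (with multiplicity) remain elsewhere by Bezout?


By Bezout's theorem, the total intersection number is d1 * d2.
Total = 6 * 5 = 30
Intersection multiplicity at p = 3
Remaining intersections = 30 - 3 = 27

27


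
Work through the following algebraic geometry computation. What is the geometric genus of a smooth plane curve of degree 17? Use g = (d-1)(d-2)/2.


Using the genus formula for smooth plane curves:
g = (d-1)(d-2)/2
g = (17-1)(17-2)/2
g = 16*15/2
g = 240/2 = 120

120


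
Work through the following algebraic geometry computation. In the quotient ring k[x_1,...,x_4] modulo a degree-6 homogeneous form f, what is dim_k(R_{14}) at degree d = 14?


For R = k[x_1,...,x_n]/(f) with f homogeneous of degree e:
The Hilbert series is (1 - t^e)/(1 - t)^n.
So h(d) = C(d+n-1, n-1) - C(d-e+n-1, n-1) for d >= e.
With n=4, e=6, d=14:
C(14+4-1, 4-1) = C(17, 3) = 680
C(14-6+4-1, 4-1) = C(11, 3) = 165
h(14) = 680 - 165 = 515

515


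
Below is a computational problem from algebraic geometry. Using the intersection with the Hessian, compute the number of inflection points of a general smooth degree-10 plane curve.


For a general smooth plane curve C of degree d, the inflection points are
the intersection of C with its Hessian curve, which has degree 3(d-2).
By Bezout, the total intersection number is d * 3(d-2) = 10 * 24 = 240.
For a general curve every flex is ordinary, so each contributes
multiplicity 1 to C·Hess(C), and the number of distinct inflection
points is 3d(d-2).
Inflection points = 3*10*(10-2) = 3*10*8 = 240

240


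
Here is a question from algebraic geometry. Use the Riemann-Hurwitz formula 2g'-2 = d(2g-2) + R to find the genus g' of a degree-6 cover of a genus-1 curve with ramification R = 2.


Riemann-Hurwitz formula: 2g' - 2 = d(2g - 2) + R
Given: d = 6, g = 1, R = 2
2g' - 2 = 6*(2*1 - 2) + 2
2g' - 2 = 6*0 + 2
2g' - 2 = 0 + 2 = 2
2g' = 4
g' = 2

2


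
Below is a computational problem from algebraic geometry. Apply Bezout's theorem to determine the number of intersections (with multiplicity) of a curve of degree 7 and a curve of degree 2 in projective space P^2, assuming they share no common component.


Bezout's theorem states the intersection count equals the product of degrees.
Intersection count = 7 * 2 = 14

14


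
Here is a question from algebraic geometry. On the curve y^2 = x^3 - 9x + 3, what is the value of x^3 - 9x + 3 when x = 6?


Compute x^3 - 9x + 3 at x = 6:
x^3 = 6^3 = 216
(-9)*x = (-9)*6 = -54
Sum: 216 - 54 + 3 = 165

165


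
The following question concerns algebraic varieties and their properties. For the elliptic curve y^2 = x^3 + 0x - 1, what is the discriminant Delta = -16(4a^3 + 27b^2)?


Compute each component:
4a^3 = 4*0^3 = 4*0 = 0
27b^2 = 27*(-1)^2 = 27*1 = 27
4a^3 + 27b^2 = 0 + 27 = 27
Delta = -16*27 = -432

-432
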